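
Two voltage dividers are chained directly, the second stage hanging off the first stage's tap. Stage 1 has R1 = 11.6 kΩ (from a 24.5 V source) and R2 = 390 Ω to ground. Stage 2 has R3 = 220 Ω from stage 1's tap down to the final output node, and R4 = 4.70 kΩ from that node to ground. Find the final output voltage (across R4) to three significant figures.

V_out ≈ 0.707 V

Stage 2 presents R3+R4 = 4920 Ω as a load on stage 1's tap.
Stage 1's lower leg becomes R2‖(R3+R4) = 361.4 Ω, so V_mid = 24.5 × 361.4/11960 = 0.7402 V.
Stage 2 is itself unloaded: V_out = V_mid × R4/(R3+R4) = 0.7402 × 4700/4920 = 0.707 V.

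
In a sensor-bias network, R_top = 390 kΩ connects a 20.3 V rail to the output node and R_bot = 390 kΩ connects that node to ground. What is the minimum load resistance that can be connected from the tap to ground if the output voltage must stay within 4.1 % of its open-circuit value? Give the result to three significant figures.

R_L(min) ≈ 4.56 MΩ

Output resistance R_th = R_top‖R_bot = (390 × 390)/780.0 = 195.0 kΩ.
The fractional drop is R_th/(R_th + R_L); requiring this ≤ 0.0410 gives R_L ≥ R_th(1/0.0410 − 1) = 195.0 × 23.39 = 4.56 MΩ.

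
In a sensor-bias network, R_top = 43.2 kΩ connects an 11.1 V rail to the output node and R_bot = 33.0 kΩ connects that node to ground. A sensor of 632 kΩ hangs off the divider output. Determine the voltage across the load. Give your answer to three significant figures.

V_out ≈ 4.67 V

The load sits in parallel with R_bot: R_bot‖R_L = (33.0 × 632) / (33.0 + 632) = 31.36 kΩ.
V_out = 11.1 × 31.36 / (43.2 + 31.36) = 11.1 × 31.36/74.56 = 4.67 V.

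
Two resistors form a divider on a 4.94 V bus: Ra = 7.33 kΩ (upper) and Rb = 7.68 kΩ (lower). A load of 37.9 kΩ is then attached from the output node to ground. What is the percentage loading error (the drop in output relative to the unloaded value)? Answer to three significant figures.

The divider's output (Thévenin) resistance is Ra‖Rb = 3.750 kΩ.
Fractional drop under load = R_th/(R_th + R_L) = 3.750 / (3.750 + 37.9) = 0.09005.
So the output falls by 9.00 %.

9.00 %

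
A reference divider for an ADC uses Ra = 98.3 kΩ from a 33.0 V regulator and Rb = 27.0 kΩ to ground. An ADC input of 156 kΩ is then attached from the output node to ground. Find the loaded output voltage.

The load sits in parallel with Rb: Rb‖R_L = (27.0 × 156) / (27.0 + 156) = 23.02 kΩ.
V_out = 33.0 × 23.02 / (98.3 + 23.02) = 33.0 × 23.02/121.3 = 6.26 V.

V_out ≈ 6.26 V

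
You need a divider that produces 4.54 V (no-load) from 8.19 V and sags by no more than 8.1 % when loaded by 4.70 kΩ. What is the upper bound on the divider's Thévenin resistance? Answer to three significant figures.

Loading drop = R_th/(R_th + R_L) ≤ 0.0810, so R_th ≤ R_L · ε/(1−ε) = 4.70 kΩ × 0.0810/0.9190 = 414 Ω.
(Any R1, R2 with R2/(R1+R2) = 0.554 and R1‖R2 ≤ 414 Ω will meet the spec.)

R_th ≤ 414 Ω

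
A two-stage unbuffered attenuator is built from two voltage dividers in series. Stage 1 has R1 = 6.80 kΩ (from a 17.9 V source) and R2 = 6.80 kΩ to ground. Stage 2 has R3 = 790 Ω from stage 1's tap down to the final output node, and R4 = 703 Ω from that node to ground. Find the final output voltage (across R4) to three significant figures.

Stage 2 presents R3+R4 = 1493 Ω as a load on stage 1's tap.
Stage 1's lower leg becomes R2‖(R3+R4) = 1224 Ω, so V_mid = 17.9 × 1224/8024 = 2.731 V.
Stage 2 is itself unloaded: V_out = V_mid × R4/(R3+R4) = 2.731 × 703/1493 = 1.29 V.

V_out ≈ 1.29 V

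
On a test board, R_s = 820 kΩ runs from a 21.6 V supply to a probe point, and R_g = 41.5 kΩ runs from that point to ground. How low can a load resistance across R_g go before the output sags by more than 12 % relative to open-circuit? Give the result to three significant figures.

R_L(min) ≈ 290 kΩ

Output resistance R_th = R_s‖R_g = (820 × 41.5)/861.5 = 39.50 kΩ.
The fractional drop is R_th/(R_th + R_L); requiring this ≤ 0.120 gives R_L ≥ R_th(1/0.120 − 1) = 39.50 × 7.333 = 290 kΩ.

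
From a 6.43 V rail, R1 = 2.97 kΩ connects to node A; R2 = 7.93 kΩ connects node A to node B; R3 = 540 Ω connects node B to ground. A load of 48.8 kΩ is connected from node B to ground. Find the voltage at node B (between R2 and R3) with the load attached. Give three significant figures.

V ≈ 0.300 V

At node B, R3 is in parallel with the load: R3‖R_L = 534.1 Ω.
Below node A the resistance is R2 + (R3‖R_L) = 8464 Ω, so V_A = 6.43 × 8464/11430 = 4.760 V.
Then V_B = V_A × (R3‖R_L)/(R2 + R3‖R_L) = 4.760 × 534.1/8464 = 0.300 V.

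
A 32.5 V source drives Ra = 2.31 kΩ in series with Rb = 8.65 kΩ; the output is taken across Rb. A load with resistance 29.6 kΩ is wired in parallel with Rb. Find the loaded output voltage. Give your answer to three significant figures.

The load sits in parallel with Rb: Rb‖R_L = (8.65 × 29.6) / (8.65 + 29.6) = 6.694 kΩ.
V_out = 32.5 × 6.694 / (2.31 + 6.694) = 32.5 × 6.694/9.004 = 24.2 V.
(Unloaded it would have been 25.7 V.)

V_out ≈ 24.2 V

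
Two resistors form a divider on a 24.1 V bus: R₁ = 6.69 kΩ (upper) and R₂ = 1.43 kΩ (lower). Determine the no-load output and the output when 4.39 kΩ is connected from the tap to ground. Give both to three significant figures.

Unloaded: 4.24 V; loaded: 3.35 V

Open-circuit: V = 24.1 × 1.43/(6.69 + 1.43) = 4.24 V.
With the load, R₂ becomes R₂‖R_L = 1.079 kΩ, so V = 24.1 × 1.079/7.769 = 3.35 V.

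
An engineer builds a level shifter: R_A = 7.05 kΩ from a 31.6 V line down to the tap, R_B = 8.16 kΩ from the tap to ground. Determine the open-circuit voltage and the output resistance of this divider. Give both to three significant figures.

V_th is the open-circuit tap voltage: 31.6 × 8.16/(7.05 + 8.16) = 17.0 V.
With the supply zeroed, R_A and R_B appear in parallel from the tap: R_th = R_A‖R_B = (7.05 × 8.16)/15.21 = 3.78 kΩ.

V_th = 17.0 V, R_th = 3.78 kΩ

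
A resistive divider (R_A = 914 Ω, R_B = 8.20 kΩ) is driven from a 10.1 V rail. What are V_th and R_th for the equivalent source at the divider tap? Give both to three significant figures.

V_th is the open-circuit tap voltage: 10.1 × 8200/(914 + 8200) = 9.09 V.
With the supply zeroed, R_A and R_B appear in parallel from the tap: R_th = R_A‖R_B = (914 × 8200)/9114 = 822 Ω.

V_th = 9.09 V, R_th = 822 Ω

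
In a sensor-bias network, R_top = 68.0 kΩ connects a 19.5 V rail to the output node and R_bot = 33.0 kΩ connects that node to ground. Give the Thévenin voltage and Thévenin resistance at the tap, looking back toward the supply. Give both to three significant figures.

V_th is the open-circuit tap voltage: 19.5 × 33.0/(68.0 + 33.0) = 6.37 V.
With the supply zeroed, R_top and R_bot appear in parallel from the tap: R_th = R_top‖R_bot = (68.0 × 33.0)/101.0 = 22.2 kΩ.

V_th = 6.37 V, R_th = 22.2 kΩ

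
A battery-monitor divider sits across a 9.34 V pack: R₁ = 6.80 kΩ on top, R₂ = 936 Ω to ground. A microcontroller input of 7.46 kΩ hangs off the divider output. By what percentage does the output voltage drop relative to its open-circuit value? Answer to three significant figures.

The divider's output (Thévenin) resistance is R₁‖R₂ = 822.8 Ω.
Fractional drop under load = R_th/(R_th + R_L) = 822.8 / (822.8 + 7460) = 0.09933.
So the output falls by 9.93 %.

9.93 %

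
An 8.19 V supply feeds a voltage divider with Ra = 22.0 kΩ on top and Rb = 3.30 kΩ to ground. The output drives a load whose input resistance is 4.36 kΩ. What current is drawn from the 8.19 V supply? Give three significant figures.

Rb‖R_L = 1.878 kΩ, so the source sees Ra + Rb‖R_L = 23.88 kΩ.
I = 8.19 V / 23.88 kΩ = 0.343 mA.

I ≈ 0.343 mA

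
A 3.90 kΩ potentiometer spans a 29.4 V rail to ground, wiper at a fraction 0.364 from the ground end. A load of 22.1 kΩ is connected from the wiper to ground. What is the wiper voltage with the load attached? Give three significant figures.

V ≈ 10.3 V

The wiper splits the pot into (1−α)R = 2.480 kΩ above and αR = 1.420 kΩ below.
Lower section ‖ load = 1.334 kΩ.
V_wiper = 29.4 × 1.334/(2.480 + 1.334) = 10.3 V.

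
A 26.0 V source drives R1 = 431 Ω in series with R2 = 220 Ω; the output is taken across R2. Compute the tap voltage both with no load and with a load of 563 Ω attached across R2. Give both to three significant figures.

Unloaded: 8.79 V; loaded: 6.98 V

Open-circuit: V = 26.0 × 220/(431 + 220) = 8.79 V.
With the load, R2 becomes R2‖R_L = 158.2 Ω, so V = 26.0 × 158.2/589.2 = 6.98 V.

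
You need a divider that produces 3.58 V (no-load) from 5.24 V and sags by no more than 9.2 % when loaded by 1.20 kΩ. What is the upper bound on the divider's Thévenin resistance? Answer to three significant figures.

R_th ≤ 122 Ω

Loading drop = R_th/(R_th + R_L) ≤ 0.0920, so R_th ≤ R_L · ε/(1−ε) = 1.20 kΩ × 0.0920/0.9080 = 122 Ω.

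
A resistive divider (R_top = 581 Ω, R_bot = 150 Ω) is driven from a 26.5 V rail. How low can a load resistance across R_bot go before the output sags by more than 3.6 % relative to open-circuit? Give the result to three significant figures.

Output resistance R_th = R_top‖R_bot = (581 × 150)/731.0 = 119.2 Ω.
The fractional drop is R_th/(R_th + R_L); requiring this ≤ 0.0360 gives R_L ≥ R_th(1/0.0360 − 1) = 119.2 × 26.78 = 3.19 kΩ.

R_L(min) ≈ 3.19 kΩ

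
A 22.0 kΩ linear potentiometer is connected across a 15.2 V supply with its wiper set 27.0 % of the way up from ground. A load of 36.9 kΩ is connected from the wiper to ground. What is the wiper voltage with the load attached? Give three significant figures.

The wiper splits the pot into (1−α)R = 16.06 kΩ above and αR = 5.940 kΩ below.
Lower section ‖ load = 5.116 kΩ.
V_wiper = 15.2 × 5.116/(16.06 + 5.116) = 3.67 V.

V ≈ 3.67 V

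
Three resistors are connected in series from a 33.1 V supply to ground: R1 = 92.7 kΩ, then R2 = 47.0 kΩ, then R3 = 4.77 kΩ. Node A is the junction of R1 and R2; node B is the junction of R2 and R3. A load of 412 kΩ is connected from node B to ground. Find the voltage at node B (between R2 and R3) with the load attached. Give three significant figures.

At node B, R3 is in parallel with the load: R3‖R_L = 4.715 kΩ.
Below node A the resistance is R2 + (R3‖R_L) = 51.72 kΩ, so V_A = 33.1 × 51.72/144.4 = 11.85 V.
Then V_B = V_A × (R3‖R_L)/(R2 + R3‖R_L) = 11.85 × 4.715/51.72 = 1.08 V.

V ≈ 1.08 V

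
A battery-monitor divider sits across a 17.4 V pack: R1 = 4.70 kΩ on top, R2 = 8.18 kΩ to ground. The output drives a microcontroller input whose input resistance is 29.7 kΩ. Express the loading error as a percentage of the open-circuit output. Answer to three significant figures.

Unloaded V = 17.4 × 8.18/12.88 = 11.051 V.
Loaded: R2‖R_L = 6.414 kΩ, giving V = 17.4 × 6.414/11.11 = 10.041 V.
Drop = (11.051 − 10.041) / 11.051 = 9.13 %.

9.13 %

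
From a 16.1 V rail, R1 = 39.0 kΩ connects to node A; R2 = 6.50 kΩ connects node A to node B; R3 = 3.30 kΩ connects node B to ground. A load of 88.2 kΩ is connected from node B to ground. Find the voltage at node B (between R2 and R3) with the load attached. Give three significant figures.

At node B, R3 is in parallel with the load: R3‖R_L = 3.181 kΩ.
Below node A the resistance is R2 + (R3‖R_L) = 9.681 kΩ, so V_A = 16.1 × 9.681/48.68 = 3.202 V.
Then V_B = V_A × (R3‖R_L)/(R2 + R3‖R_L) = 3.202 × 3.181/9.681 = 1.05 V.

V ≈ 1.05 V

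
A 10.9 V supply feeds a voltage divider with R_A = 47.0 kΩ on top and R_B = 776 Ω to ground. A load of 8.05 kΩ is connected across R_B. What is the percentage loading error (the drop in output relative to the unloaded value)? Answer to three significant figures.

The divider's output (Thévenin) resistance is R_A‖R_B = 763.4 Ω.
Fractional drop under load = R_th/(R_th + R_L) = 763.4 / (763.4 + 8050) = 0.08662.
So the output falls by 8.66 %.

8.66 %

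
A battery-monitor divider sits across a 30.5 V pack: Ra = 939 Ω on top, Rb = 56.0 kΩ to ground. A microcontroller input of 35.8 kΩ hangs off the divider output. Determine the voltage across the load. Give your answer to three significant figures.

V_out ≈ 29.2 V

The load sits in parallel with Rb: Rb‖R_L = (56000 × 35800) / (56000 + 35800) = 21840 Ω.
V_out = 30.5 × 21840 / (939 + 21840) = 30.5 × 21840/22780 = 29.2 V.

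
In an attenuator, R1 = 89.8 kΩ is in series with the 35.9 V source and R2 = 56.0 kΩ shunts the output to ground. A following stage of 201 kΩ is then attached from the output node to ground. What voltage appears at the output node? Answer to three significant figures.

V_out ≈ 11.8 V

The load sits in parallel with R2: R2‖R_L = (56.0 × 201) / (56.0 + 201) = 43.80 kΩ.
V_out = 35.9 × 43.80 / (89.8 + 43.80) = 35.9 × 43.80/133.6 = 11.8 V.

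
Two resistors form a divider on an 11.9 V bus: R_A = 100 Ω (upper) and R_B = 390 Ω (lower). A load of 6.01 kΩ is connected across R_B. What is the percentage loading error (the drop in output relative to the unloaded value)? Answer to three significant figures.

1.31 %

The divider's output (Thévenin) resistance is R_A‖R_B = 79.59 Ω.
Fractional drop under load = R_th/(R_th + R_L) = 79.59 / (79.59 + 6010) = 0.01307.
So the output falls by 1.31 %.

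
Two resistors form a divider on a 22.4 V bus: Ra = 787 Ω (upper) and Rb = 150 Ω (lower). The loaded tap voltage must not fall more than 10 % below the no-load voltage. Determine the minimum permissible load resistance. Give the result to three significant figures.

Output resistance R_th = Ra‖Rb = (787 × 150)/937.0 = 126.0 Ω.
The fractional drop is R_th/(R_th + R_L); requiring this ≤ 0.100 gives R_L ≥ R_th(1/0.100 − 1) = 126.0 × 9.000 = 1.13 kΩ.

R_L(min) ≈ 1.13 kΩ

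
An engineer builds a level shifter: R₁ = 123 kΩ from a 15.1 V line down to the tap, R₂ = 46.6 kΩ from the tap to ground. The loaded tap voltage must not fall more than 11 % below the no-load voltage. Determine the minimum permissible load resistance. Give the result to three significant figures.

Output resistance R_th = R₁‖R₂ = (123 × 46.6)/169.6 = 33.80 kΩ.
The fractional drop is R_th/(R_th + R_L); requiring this ≤ 0.110 gives R_L ≥ R_th(1/0.110 − 1) = 33.80 × 8.091 = 273 kΩ.

R_L(min) ≈ 273 kΩ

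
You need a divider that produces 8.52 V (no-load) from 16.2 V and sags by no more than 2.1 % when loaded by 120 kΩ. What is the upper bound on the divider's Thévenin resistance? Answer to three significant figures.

R_th ≤ 2.57 kΩ

Loading drop = R_th/(R_th + R_L) ≤ 0.0210, so R_th ≤ R_L · ε/(1−ε) = 120 kΩ × 0.0210/0.9790 = 2.57 kΩ.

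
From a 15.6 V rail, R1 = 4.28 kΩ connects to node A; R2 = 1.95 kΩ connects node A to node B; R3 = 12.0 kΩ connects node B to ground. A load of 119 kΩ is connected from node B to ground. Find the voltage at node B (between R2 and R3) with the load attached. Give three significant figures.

V ≈ 9.93 V

At node B, R3 is in parallel with the load: R3‖R_L = 10.90 kΩ.
Below node A the resistance is R2 + (R3‖R_L) = 12.85 kΩ, so V_A = 15.6 × 12.85/17.13 = 11.70 V.
Then V_B = V_A × (R3‖R_L)/(R2 + R3‖R_L) = 11.70 × 10.90/12.85 = 9.93 V.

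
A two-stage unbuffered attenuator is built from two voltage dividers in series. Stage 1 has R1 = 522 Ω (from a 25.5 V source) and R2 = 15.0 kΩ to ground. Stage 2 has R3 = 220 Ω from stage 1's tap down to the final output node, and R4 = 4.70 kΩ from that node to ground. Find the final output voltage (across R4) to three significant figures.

Stage 2 presents R3+R4 = 4920 Ω as a load on stage 1's tap.
Stage 1's lower leg becomes R2‖(R3+R4) = 3705 Ω, so V_mid = 25.5 × 3705/4227 = 22.35 V.
Stage 2 is itself unloaded: V_out = V_mid × R4/(R3+R4) = 22.35 × 4700/4920 = 21.4 V.

V_out ≈ 21.4 V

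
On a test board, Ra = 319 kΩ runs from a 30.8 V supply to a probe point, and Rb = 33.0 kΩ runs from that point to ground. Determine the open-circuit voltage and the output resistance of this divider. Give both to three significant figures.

V_th is the open-circuit tap voltage: 30.8 × 33.0/(319 + 33.0) = 2.89 V.
With the supply zeroed, Ra and Rb appear in parallel from the tap: R_th = Ra‖Rb = (319 × 33.0)/352.0 = 29.9 kΩ.

V_th = 2.89 V, R_th = 29.9 kΩ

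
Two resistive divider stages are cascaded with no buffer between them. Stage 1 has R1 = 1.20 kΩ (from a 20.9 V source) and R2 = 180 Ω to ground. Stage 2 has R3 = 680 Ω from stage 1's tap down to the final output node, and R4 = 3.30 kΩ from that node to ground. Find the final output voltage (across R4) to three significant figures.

V_out ≈ 2.17 V

Stage 2 presents R3+R4 = 3980 Ω as a load on stage 1's tap.
Stage 1's lower leg becomes R2‖(R3+R4) = 172.2 Ω, so V_mid = 20.9 × 172.2/1372 = 2.623 V.
Stage 2 is itself unloaded: V_out = V_mid × R4/(R3+R4) = 2.623 × 3300/3980 = 2.17 V.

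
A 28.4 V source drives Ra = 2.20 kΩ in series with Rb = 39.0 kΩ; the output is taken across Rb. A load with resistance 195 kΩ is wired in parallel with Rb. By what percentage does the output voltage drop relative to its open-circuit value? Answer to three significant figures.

The divider's output (Thévenin) resistance is Ra‖Rb = 2.083 kΩ.
Fractional drop under load = R_th/(R_th + R_L) = 2.083 / (2.083 + 195) = 0.01057.
So the output falls by 1.06 %.

1.06 %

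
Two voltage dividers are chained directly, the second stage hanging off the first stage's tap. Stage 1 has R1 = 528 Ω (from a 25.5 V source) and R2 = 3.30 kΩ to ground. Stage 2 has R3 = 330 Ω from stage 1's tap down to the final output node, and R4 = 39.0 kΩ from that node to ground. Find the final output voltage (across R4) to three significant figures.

Stage 2 presents R3+R4 = 39330 Ω as a load on stage 1's tap.
Stage 1's lower leg becomes R2‖(R3+R4) = 3045 Ω, so V_mid = 25.5 × 3045/3573 = 21.73 V.
Stage 2 is itself unloaded: V_out = V_mid × R4/(R3+R4) = 21.73 × 39000/39330 = 21.5 V.

V_out ≈ 21.5 V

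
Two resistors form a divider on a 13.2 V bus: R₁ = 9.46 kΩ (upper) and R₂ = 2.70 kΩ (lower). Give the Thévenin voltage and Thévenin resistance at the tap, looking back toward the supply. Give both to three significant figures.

V_th = 2.93 V, R_th = 2.10 kΩ

V_th is the open-circuit tap voltage: 13.2 × 2.70/(9.46 + 2.70) = 2.93 V.
With the supply zeroed, R₁ and R₂ appear in parallel from the tap: R_th = R₁‖R₂ = (9.46 × 2.70)/12.16 = 2.10 kΩ.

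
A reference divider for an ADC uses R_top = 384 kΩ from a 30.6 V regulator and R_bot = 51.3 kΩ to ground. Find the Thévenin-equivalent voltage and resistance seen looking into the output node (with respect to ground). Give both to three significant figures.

V_th = 3.61 V, R_th = 45.3 kΩ

V_th is the open-circuit tap voltage: 30.6 × 51.3/(384 + 51.3) = 3.61 V.
With the supply zeroed, R_top and R_bot appear in parallel from the tap: R_th = R_top‖R_bot = (384 × 51.3)/435.3 = 45.3 kΩ.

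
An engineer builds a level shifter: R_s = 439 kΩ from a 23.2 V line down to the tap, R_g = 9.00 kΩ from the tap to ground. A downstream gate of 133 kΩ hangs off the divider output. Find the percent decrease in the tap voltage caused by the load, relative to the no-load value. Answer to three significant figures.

The divider's output (Thévenin) resistance is R_s‖R_g = 8.819 kΩ.
Fractional drop under load = R_th/(R_th + R_L) = 8.819 / (8.819 + 133) = 0.06219.
So the output falls by 6.22 %.

6.22 %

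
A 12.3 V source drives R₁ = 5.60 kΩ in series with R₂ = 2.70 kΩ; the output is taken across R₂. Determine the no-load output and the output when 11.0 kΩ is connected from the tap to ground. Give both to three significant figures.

Open-circuit: V = 12.3 × 2.70/(5.60 + 2.70) = 4.00 V.
With the load, R₂ becomes R₂‖R_L = 2.168 kΩ, so V = 12.3 × 2.168/7.768 = 3.43 V.

Unloaded: 4.00 V; loaded: 3.43 V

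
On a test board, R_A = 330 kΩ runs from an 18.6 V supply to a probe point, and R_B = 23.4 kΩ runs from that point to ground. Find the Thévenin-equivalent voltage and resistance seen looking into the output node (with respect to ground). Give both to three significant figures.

V_th = 1.23 V, R_th = 21.9 kΩ

V_th is the open-circuit tap voltage: 18.6 × 23.4/(330 + 23.4) = 1.23 V.
With the supply zeroed, R_A and R_B appear in parallel from the tap: R_th = R_A‖R_B = (330 × 23.4)/353.4 = 21.9 kΩ.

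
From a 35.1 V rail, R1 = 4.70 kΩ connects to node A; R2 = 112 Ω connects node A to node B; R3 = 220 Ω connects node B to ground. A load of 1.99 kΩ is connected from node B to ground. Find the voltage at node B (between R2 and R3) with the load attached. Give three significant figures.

V ≈ 1.39 V

At node B, R3 is in parallel with the load: R3‖R_L = 198.1 Ω.
Below node A the resistance is R2 + (R3‖R_L) = 310.1 Ω, so V_A = 35.1 × 310.1/5010 = 2.173 V.
Then V_B = V_A × (R3‖R_L)/(R2 + R3‖R_L) = 2.173 × 198.1/310.1 = 1.39 V.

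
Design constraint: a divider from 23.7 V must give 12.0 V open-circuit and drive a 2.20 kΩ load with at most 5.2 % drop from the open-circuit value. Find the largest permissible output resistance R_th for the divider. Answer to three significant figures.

Loading drop = R_th/(R_th + R_L) ≤ 0.0520, so R_th ≤ R_L · ε/(1−ε) = 2.20 kΩ × 0.0520/0.9480 = 121 Ω.
(Any R1, R2 with R2/(R1+R2) = 0.506 and R1‖R2 ≤ 121 Ω will meet the spec.)

R_th ≤ 121 Ω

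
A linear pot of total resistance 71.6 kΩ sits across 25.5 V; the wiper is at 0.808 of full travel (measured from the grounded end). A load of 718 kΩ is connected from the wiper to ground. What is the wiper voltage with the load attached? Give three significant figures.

V ≈ 20.3 V

The wiper splits the pot into (1−α)R = 13.75 kΩ above and αR = 57.85 kΩ below.
Lower section ‖ load = 53.54 kΩ.
V_wiper = 25.5 × 53.54/(13.75 + 53.54) = 20.3 V.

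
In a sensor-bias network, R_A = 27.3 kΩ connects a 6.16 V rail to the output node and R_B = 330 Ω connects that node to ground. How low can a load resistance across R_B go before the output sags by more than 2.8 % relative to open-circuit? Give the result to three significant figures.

Output resistance R_th = R_A‖R_B = (27300 × 330)/27630 = 326.1 Ω.
The fractional drop is R_th/(R_th + R_L); requiring this ≤ 0.0280 gives R_L ≥ R_th(1/0.0280 − 1) = 326.1 × 34.71 = 11.3 kΩ.

R_L(min) ≈ 11.3 kΩ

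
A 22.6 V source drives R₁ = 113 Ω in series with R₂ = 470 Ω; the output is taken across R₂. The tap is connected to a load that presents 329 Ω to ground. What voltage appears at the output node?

The load sits in parallel with R₂: R₂‖R_L = (470 × 329) / (470 + 329) = 193.5 Ω.
V_out = 22.6 × 193.5 / (113 + 193.5) = 22.6 × 193.5/306.5 = 14.3 V.
(Unloaded it would have been 18.2 V.)

V_out ≈ 14.3 V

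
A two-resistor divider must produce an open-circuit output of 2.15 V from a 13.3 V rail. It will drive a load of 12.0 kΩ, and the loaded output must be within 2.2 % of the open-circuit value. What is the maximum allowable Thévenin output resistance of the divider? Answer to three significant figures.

R_th ≤ 270 Ω

Loading drop = R_th/(R_th + R_L) ≤ 0.0220, so R_th ≤ R_L · ε/(1−ε) = 12.0 kΩ × 0.0220/0.9780 = 270 Ω.
(Any R1, R2 with R2/(R1+R2) = 0.162 and R1‖R2 ≤ 270 Ω will meet the spec.)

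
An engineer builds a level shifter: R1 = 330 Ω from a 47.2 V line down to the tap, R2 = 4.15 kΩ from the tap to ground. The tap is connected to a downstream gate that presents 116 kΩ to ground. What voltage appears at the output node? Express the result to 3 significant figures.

V_out ≈ 43.6 V

The load sits in parallel with R2: R2‖R_L = (4150 × 116000) / (4150 + 116000) = 4007 Ω.
V_out = 47.2 × 4007 / (330 + 4007) = 47.2 × 4007/4337 = 43.6 V.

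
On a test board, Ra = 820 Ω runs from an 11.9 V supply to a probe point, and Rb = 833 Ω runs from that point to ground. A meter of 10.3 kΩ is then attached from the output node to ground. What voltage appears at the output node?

The load sits in parallel with Rb: Rb‖R_L = (833 × 10300) / (833 + 10300) = 770.7 Ω.
V_out = 11.9 × 770.7 / (820 + 770.7) = 11.9 × 770.7/1591 = 5.77 V.

V_out ≈ 5.77 V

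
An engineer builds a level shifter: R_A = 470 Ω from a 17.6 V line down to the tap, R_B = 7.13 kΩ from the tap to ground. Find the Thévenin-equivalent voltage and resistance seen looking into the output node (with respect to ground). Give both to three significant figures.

V_th is the open-circuit tap voltage: 17.6 × 7130/(470 + 7130) = 16.5 V.
With the supply zeroed, R_A and R_B appear in parallel from the tap: R_th = R_A‖R_B = (470 × 7130)/7600 = 441 Ω.

V_th = 16.5 V, R_th = 441 Ω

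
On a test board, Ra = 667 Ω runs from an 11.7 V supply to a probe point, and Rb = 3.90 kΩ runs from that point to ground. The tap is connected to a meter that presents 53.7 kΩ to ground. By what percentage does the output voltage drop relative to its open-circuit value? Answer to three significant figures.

The divider's output (Thévenin) resistance is Ra‖Rb = 569.6 Ω.
Fractional drop under load = R_th/(R_th + R_L) = 569.6 / (569.6 + 53700) = 0.01050.
So the output falls by 1.05 %.

1.05 %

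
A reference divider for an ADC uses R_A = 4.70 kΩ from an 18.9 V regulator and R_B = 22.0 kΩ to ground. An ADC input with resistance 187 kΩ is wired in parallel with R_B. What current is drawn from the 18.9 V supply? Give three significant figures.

I ≈ 0.775 mA

R_B‖R_L = 19.68 kΩ, so the source sees R_A + R_B‖R_L = 24.38 kΩ.
I = 18.9 V / 24.38 kΩ = 0.775 mA.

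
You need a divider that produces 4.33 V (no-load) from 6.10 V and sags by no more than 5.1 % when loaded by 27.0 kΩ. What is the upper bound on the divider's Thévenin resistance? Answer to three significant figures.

Loading drop = R_th/(R_th + R_L) ≤ 0.0510, so R_th ≤ R_L · ε/(1−ε) = 27.0 kΩ × 0.0510/0.9490 = 1.45 kΩ.

R_th ≤ 1.45 kΩ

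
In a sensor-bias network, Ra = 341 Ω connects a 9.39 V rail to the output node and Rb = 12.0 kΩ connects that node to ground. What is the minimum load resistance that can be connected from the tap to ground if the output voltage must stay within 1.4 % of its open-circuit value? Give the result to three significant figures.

R_L(min) ≈ 23.4 kΩ

Output resistance R_th = Ra‖Rb = (341 × 12000)/12340 = 331.6 Ω.
The fractional drop is R_th/(R_th + R_L); requiring this ≤ 0.0140 gives R_L ≥ R_th(1/0.0140 − 1) = 331.6 × 70.43 = 23.4 kΩ.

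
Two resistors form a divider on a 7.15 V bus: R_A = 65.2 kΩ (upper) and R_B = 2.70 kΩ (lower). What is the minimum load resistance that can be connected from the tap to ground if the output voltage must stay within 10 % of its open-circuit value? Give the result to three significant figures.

R_L(min) ≈ 23.3 kΩ

Output resistance R_th = R_A‖R_B = (65.2 × 2.70)/67.90 = 2.593 kΩ.
The fractional drop is R_th/(R_th + R_L); requiring this ≤ 0.100 gives R_L ≥ R_th(1/0.100 − 1) = 2.593 × 9.000 = 23.3 kΩ.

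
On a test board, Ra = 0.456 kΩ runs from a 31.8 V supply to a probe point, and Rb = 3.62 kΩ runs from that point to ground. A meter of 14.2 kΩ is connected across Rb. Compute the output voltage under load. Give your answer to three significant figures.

V_out ≈ 27.5 V

The load sits in parallel with Rb: Rb‖R_L = (3620 × 14200) / (3620 + 14200) = 2885 Ω.
V_out = 31.8 × 2885 / (456 + 2885) = 31.8 × 2885/3341 = 27.5 V.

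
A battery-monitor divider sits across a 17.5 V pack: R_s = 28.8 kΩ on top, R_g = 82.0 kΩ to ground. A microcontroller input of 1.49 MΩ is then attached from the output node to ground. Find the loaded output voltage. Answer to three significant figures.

V_out ≈ 12.8 V

The load sits in parallel with R_g: R_g‖R_L = (82.0 × 1490) / (82.0 + 1490) = 77.72 kΩ.
V_out = 17.5 × 77.72 / (28.8 + 77.72) = 17.5 × 77.72/106.5 = 12.8 V.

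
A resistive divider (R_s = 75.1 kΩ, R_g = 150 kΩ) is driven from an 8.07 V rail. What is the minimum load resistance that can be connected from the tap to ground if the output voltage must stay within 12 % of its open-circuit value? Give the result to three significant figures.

R_L(min) ≈ 367 kΩ

Output resistance R_th = R_s‖R_g = (75.1 × 150)/225.1 = 50.04 kΩ.
The fractional drop is R_th/(R_th + R_L); requiring this ≤ 0.120 gives R_L ≥ R_th(1/0.120 − 1) = 50.04 × 7.333 = 367 kΩ.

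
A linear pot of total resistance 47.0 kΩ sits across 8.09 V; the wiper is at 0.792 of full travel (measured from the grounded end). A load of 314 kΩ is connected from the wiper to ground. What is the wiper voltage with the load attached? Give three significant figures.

The wiper splits the pot into (1−α)R = 9.776 kΩ above and αR = 37.22 kΩ below.
Lower section ‖ load = 33.28 kΩ.
V_wiper = 8.09 × 33.28/(9.776 + 33.28) = 6.25 V.

V ≈ 6.25 V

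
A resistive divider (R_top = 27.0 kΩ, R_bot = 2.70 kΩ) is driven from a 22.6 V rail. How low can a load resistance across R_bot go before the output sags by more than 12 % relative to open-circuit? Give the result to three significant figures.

Output resistance R_th = R_top‖R_bot = (27.0 × 2.70)/29.70 = 2.455 kΩ.
The fractional drop is R_th/(R_th + R_L); requiring this ≤ 0.120 gives R_L ≥ R_th(1/0.120 − 1) = 2.455 × 7.333 = 18.0 kΩ.

R_L(min) ≈ 18.0 kΩ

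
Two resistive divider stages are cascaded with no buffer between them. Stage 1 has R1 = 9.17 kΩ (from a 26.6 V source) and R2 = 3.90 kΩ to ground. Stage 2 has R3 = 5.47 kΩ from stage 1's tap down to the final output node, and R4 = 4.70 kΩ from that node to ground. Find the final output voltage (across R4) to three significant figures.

V_out ≈ 2.89 V

Stage 2 presents R3+R4 = 10.17 kΩ as a load on stage 1's tap.
Stage 1's lower leg becomes R2‖(R3+R4) = 2.819 kΩ, so V_mid = 26.6 × 2.819/11.99 = 6.254 V.
Stage 2 is itself unloaded: V_out = V_mid × R4/(R3+R4) = 6.254 × 4.70/10.17 = 2.89 V.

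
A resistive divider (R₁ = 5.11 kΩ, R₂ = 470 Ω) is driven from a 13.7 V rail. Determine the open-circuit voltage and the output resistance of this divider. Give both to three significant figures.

V_th is the open-circuit tap voltage: 13.7 × 470/(5110 + 470) = 1.15 V.
With the supply zeroed, R₁ and R₂ appear in parallel from the tap: R_th = R₁‖R₂ = (5110 × 470)/5580 = 430 Ω.

V_th = 1.15 V, R_th = 430 Ω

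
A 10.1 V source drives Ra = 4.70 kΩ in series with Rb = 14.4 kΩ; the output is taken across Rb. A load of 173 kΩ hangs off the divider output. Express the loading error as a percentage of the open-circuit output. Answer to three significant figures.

2.01 %

The divider's output (Thévenin) resistance is Ra‖Rb = 3.543 kΩ.
Fractional drop under load = R_th/(R_th + R_L) = 3.543 / (3.543 + 173) = 0.02007.
So the output falls by 2.01 %.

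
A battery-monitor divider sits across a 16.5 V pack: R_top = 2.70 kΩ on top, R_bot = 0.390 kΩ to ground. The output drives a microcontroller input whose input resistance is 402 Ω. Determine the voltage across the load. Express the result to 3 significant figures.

The load sits in parallel with R_bot: R_bot‖R_L = (390 × 402) / (390 + 402) = 198.0 Ω.
V_out = 16.5 × 198.0 / (2700 + 198.0) = 16.5 × 198.0/2898 = 1.13 V.
(Unloaded it would have been 2.08 V.)

V_out ≈ 1.13 V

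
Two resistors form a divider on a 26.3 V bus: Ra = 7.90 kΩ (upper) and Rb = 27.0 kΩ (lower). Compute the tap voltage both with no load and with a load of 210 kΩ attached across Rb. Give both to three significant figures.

Open-circuit: V = 26.3 × 27.0/(7.90 + 27.0) = 20.3 V.
With the load, Rb becomes Rb‖R_L = 23.92 kΩ, so V = 26.3 × 23.92/31.82 = 19.8 V.

Unloaded: 20.3 V; loaded: 19.8 V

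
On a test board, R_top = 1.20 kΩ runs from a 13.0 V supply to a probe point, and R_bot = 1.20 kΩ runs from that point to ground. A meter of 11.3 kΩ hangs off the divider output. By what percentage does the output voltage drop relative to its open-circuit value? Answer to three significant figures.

The divider's output (Thévenin) resistance is R_top‖R_bot = 0.6000 kΩ.
Fractional drop under load = R_th/(R_th + R_L) = 0.6000 / (0.6000 + 11.3) = 0.05042.
So the output falls by 5.04 %.

5.04 %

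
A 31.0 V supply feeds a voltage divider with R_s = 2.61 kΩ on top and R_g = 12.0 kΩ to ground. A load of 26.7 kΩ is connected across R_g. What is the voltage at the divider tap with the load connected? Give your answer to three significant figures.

V_out ≈ 23.6 V

The load sits in parallel with R_g: R_g‖R_L = (12.0 × 26.7) / (12.0 + 26.7) = 8.279 kΩ.
V_out = 31.0 × 8.279 / (2.61 + 8.279) = 31.0 × 8.279/10.89 = 23.6 V.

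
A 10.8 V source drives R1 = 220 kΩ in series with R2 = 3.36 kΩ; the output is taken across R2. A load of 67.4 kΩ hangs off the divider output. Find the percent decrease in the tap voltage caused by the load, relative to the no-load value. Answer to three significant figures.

4.68 %

The divider's output (Thévenin) resistance is R1‖R2 = 3.309 kΩ.
Fractional drop under load = R_th/(R_th + R_L) = 3.309 / (3.309 + 67.4) = 0.04680.
So the output falls by 4.68 %.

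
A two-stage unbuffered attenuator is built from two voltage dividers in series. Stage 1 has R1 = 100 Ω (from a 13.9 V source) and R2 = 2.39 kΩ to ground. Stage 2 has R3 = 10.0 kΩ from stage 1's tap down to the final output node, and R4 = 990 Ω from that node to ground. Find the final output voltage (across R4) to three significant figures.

Stage 2 presents R3+R4 = 10990 Ω as a load on stage 1's tap.
Stage 1's lower leg becomes R2‖(R3+R4) = 1963 Ω, so V_mid = 13.9 × 1963/2063 = 13.23 V.
Stage 2 is itself unloaded: V_out = V_mid × R4/(R3+R4) = 13.23 × 990/10990 = 1.19 V.

V_out ≈ 1.19 V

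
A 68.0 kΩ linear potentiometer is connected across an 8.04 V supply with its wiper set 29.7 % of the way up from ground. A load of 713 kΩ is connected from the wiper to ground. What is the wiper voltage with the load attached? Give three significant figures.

V ≈ 2.34 V

The wiper splits the pot into (1−α)R = 47.80 kΩ above and αR = 20.20 kΩ below.
Lower section ‖ load = 19.64 kΩ.
V_wiper = 8.04 × 19.64/(47.80 + 19.64) = 2.34 V.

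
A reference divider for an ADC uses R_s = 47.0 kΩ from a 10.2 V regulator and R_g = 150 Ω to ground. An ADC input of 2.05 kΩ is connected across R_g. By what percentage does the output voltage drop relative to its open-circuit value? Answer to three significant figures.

The divider's output (Thévenin) resistance is R_s‖R_g = 149.5 Ω.
Fractional drop under load = R_th/(R_th + R_L) = 149.5 / (149.5 + 2050) = 0.06798.
So the output falls by 6.80 %.

6.80 %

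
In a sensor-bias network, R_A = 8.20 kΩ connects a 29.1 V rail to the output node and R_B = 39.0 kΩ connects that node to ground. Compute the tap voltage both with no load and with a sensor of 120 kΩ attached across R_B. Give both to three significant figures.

Open-circuit: V = 29.1 × 39.0/(8.20 + 39.0) = 24.0 V.
With the load, R_B becomes R_B‖R_L = 29.43 kΩ, so V = 29.1 × 29.43/37.63 = 22.8 V.

Unloaded: 24.0 V; loaded: 22.8 V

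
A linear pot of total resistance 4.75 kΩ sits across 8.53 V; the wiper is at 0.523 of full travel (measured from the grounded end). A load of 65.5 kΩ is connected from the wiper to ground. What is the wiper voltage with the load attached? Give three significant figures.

V ≈ 4.38 V

The wiper splits the pot into (1−α)R = 2.266 kΩ above and αR = 2.484 kΩ below.
Lower section ‖ load = 2.393 kΩ.
V_wiper = 8.53 × 2.393/(2.266 + 2.393) = 4.38 V.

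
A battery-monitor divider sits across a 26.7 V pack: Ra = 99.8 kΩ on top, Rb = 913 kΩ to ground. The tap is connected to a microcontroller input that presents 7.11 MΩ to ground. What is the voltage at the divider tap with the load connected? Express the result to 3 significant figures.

The load sits in parallel with Rb: Rb‖R_L = (913 × 7110) / (913 + 7110) = 809.1 kΩ.
V_out = 26.7 × 809.1 / (99.8 + 809.1) = 26.7 × 809.1/908.9 = 23.8 V.

V_out ≈ 23.8 V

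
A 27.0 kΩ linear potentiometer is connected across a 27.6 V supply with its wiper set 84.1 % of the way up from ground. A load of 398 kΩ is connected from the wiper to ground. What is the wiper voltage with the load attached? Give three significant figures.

V ≈ 23.0 V

The wiper splits the pot into (1−α)R = 4.293 kΩ above and αR = 22.71 kΩ below.
Lower section ‖ load = 21.48 kΩ.
V_wiper = 27.6 × 21.48/(4.293 + 21.48) = 23.0 V.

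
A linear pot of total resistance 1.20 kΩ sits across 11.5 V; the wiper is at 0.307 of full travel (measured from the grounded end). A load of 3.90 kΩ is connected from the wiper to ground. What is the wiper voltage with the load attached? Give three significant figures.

V ≈ 3.31 V

The wiper splits the pot into (1−α)R = 831.6 Ω above and αR = 368.4 Ω below.
Lower section ‖ load = 336.6 Ω.
V_wiper = 11.5 × 336.6/(831.6 + 336.6) = 3.31 V.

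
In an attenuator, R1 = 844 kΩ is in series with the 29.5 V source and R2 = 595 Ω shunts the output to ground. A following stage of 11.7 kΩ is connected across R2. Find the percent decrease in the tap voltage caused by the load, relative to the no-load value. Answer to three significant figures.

The divider's output (Thévenin) resistance is R1‖R2 = 594.6 Ω.
Fractional drop under load = R_th/(R_th + R_L) = 594.6 / (594.6 + 11700) = 0.04836.
So the output falls by 4.84 %.

4.84 %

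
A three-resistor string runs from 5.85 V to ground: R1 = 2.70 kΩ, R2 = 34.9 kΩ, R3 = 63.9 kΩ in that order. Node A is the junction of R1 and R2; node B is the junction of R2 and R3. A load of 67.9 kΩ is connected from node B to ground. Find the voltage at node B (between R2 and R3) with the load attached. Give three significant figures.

At node B, R3 is in parallel with the load: R3‖R_L = 32.92 kΩ.
Below node A the resistance is R2 + (R3‖R_L) = 67.82 kΩ, so V_A = 5.85 × 67.82/70.52 = 5.626 V.
Then V_B = V_A × (R3‖R_L)/(R2 + R3‖R_L) = 5.626 × 32.92/67.82 = 2.73 V.

V ≈ 2.73 V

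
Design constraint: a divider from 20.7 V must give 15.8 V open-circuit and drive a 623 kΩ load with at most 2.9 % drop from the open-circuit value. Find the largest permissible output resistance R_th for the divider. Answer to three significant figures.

R_th ≤ 18.6 kΩ

Loading drop = R_th/(R_th + R_L) ≤ 0.0290, so R_th ≤ R_L · ε/(1−ε) = 623 kΩ × 0.0290/0.9710 = 18.6 kΩ.
(Any R1, R2 with R2/(R1+R2) = 0.763 and R1‖R2 ≤ 18.6 kΩ will meet the spec.)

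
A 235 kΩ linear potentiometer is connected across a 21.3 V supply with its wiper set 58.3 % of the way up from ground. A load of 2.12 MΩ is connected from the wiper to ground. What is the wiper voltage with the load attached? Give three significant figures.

The wiper splits the pot into (1−α)R = 98.00 kΩ above and αR = 137.0 kΩ below.
Lower section ‖ load = 128.7 kΩ.
V_wiper = 21.3 × 128.7/(98.00 + 128.7) = 12.1 V.

V ≈ 12.1 V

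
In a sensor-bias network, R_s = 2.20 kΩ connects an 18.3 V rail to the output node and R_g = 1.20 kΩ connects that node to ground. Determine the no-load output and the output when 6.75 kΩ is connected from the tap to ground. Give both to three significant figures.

Open-circuit: V = 18.3 × 1.20/(2.20 + 1.20) = 6.46 V.
With the load, R_g becomes R_g‖R_L = 1.019 kΩ, so V = 18.3 × 1.019/3.219 = 5.79 V.

Unloaded: 6.46 V; loaded: 5.79 V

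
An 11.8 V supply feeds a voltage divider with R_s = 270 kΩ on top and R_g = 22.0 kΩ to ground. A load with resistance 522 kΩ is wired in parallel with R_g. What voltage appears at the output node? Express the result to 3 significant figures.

V_out ≈ 0.856 V

The load sits in parallel with R_g: R_g‖R_L = (22.0 × 522) / (22.0 + 522) = 21.11 kΩ.
V_out = 11.8 × 21.11 / (270 + 21.11) = 11.8 × 21.11/291.1 = 0.856 V.
(Unloaded it would have been 0.889 V.)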